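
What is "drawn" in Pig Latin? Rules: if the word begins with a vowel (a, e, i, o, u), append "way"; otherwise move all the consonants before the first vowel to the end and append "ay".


Word: "drawn"
Starts with consonant(s) → move to end, add 'ay'
Consonant cluster: "dr"
Pig Latin = "awndray"


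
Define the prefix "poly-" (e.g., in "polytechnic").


Prefix: poly-
Example: polytechnic (poly- + technic)
Meaning = many


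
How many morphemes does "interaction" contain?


Word: "interaction"
Morphemes: inter- / act / -ion
Each morpheme carries meaning
= 3 morphemes


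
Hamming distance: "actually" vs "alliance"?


Comparing character by character (same length = 8):
  Pos 0: 'a' vs 'a' =
  Pos 1: 'c' vs 'l' !=
  Pos 2: 't' vs 'l' !=
  Pos 3: 'u' vs 'i' !=
  Pos 4: 'a' vs 'a' =
  Pos 5: 'l' vs 'n' !=
  Pos 6: 'l' vs 'c' !=
  Pos 7: 'y' vs 'e' !=
Hamming distance = 6


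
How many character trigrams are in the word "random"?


Word: "random" (length 6)
Number of 3-grams = length - 3 + 1 = 6 - 3 + 1
= 4


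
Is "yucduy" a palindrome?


Word: "yucduy"
Reversed: "yudcuy"
Forward == Backward? yucduy != yudcuy
Palindrome = No


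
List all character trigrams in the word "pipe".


Word: "pipe" (length 4)
Number of trigrams = 4 - 3 + 1 = 2
  Position 0: "pip"
  Position 1: "ipe"
Trigrams = "pip", "ipe"


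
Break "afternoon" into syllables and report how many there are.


Word: "afternoon"
Syllable breakdown: af / ter / noon
Counting: 3 parts
= 3 syllables


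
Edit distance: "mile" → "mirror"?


Word 1: "mile" (length 4)
Word 2: "mirror" (length 6)
One optimal edit sequence (insert/delete/substitute each cost 1):
  1. keep 'm'
  2. keep 'i'
  3. insert 'r'  (+1)
  4. insert 'r'  (+1)
  5. substitute 'l' -> 'o'  (+1)
  6. substitute 'e' -> 'r'  (+1)
Total edit operations: 4
Edit distance = 4


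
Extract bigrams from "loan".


Word: "loan" (length 4)
Number of bigrams = 4 - 2 + 1 = 3
  Position 0: "lo"
  Position 1: "oa"
  Position 2: "an"
Bigrams = "lo", "oa", "an"


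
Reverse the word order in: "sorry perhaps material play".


Original: "sorry perhaps material play"
Words (1..n): sorry | perhaps | material | play
Reversed (n..1): play | material | perhaps | sorry
Result = "play material perhaps sorry"


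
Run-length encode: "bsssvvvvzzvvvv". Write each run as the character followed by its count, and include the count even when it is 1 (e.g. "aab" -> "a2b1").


String: "bsssvvvvzzvvvv"
Scanning for consecutive runs:
  'b' x 1
  's' x 3
  'v' x 4
  'z' x 2
  'v' x 4
RLE = "b1s3v4z2v4"


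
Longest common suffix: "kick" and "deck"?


Word 1: "kick"
Word 2: "deck"
Comparing from end:
  Pos -1: 'k' == 'k'
  Pos -2: 'c' == 'c'
  Pos -3: 'i' != 'e' (stop)
LCS = "ck" (length 2)


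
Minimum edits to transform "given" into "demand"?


Word 1: "given" (length 5)
Word 2: "demand" (length 6)
One optimal edit sequence (insert/delete/substitute each cost 1):
  1. substitute 'g' -> 'd'  (+1)
  2. substitute 'i' -> 'e'  (+1)
  3. substitute 'v' -> 'm'  (+1)
  4. substitute 'e' -> 'a'  (+1)
  5. keep 'n'
  6. insert 'd'  (+1)
Total edit operations: 5
Edit distance = 5


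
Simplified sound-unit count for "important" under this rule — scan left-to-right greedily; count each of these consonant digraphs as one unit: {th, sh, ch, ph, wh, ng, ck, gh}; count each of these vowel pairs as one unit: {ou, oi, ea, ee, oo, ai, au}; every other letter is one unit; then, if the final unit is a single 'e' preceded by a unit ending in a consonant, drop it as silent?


Word: "important" (9 letters)
Left-to-right scan:
  [1] 'i' (letter)
  [2] 'm' (letter)
  [3] 'p' (letter)
  [4] 'o' (letter)
  [5] 'r' (letter)
  [6] 't' (letter)
  [7] 'a' (letter)
  [8] 'n' (letter)
  [9] 't' (letter)
Units from scan: 9
Sound units = 9 units


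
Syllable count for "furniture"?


Word: "furniture"
Syllable breakdown: fur-ni-ture
Counting: 3 parts
= 3 syllables


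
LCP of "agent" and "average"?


Word 1: "agent"
Word 2: "average"
Comparing from start:
  Pos 0: 'a' == 'a'
  Pos 1: 'g' != 'v' (stop)
LCP = "a" (length 1)


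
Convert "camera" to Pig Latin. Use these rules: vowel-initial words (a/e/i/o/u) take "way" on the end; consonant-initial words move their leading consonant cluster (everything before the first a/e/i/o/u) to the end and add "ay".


Word: "camera"
Starts with consonant(s) → move to end, add 'ay'
Consonant cluster: "c"
Pig Latin = "ameracay"


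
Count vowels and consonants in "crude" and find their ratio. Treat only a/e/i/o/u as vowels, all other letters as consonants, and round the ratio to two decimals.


Word: "crude"
Vowels (a,e,i,o,u): 2
Consonants: 3
Ratio = 2/3
= 0.67


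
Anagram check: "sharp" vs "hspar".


Word 1: "sharp" → sorted: ahprs
Word 2: "hspar" → sorted: ahprs
Same letters? ahprs == ahprs
Anagram = Yes


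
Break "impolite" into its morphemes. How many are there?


Word: "impolite"
Morphemes: im- / polite
Each morpheme carries meaning
= 2 morphemes


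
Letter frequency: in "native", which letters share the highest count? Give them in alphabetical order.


Word: "native"
Letter counts:
  'a': 1
  'e': 1
  'i': 1
  'n': 1
  't': 1
  'v': 1
Maximum count = 1
Most frequent = 'a', 'e', 'i', 'n', 't', 'v' (1 time each)


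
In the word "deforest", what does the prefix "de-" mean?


Prefix: de-
Example: deforest = de- + forest
Meaning = remove / reverse


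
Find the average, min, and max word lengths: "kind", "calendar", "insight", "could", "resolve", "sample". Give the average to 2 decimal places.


Lengths: "kind"=4, "calendar"=8, "insight"=7, "could"=5, "resolve"=7, "sample"=6
Sum = 37, Count = 6
Average = 37/6 = 6.17
= avg=6.17, min=4, max=8


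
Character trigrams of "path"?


Word: "path" (length 4)
Number of trigrams = 4 - 3 + 1 = 2
  Position 0: "pat"
  Position 1: "ath"
Trigrams = "pat", "ath"


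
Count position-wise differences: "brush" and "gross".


Comparing character by character (same length = 5):
  Pos 0: 'b' vs 'g' !=
  Pos 1: 'r' vs 'r' =
  Pos 2: 'u' vs 'o' !=
  Pos 3: 's' vs 's' =
  Pos 4: 'h' vs 's' !=
Hamming distance = 3


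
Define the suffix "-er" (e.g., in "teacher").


Suffix: -er
Example: teacher = teach + -er
Meaning = one who / more


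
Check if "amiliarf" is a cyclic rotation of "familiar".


Word: "familiar", Candidate: "amiliarf"
Method: check if candidate is substring of word+word
"familiarfamiliar" contains "amiliarf"? Yes
Is rotation = Yes


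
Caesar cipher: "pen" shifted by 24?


Word: "pen"
Shift: 24
Each letter → (letter + shift) mod 26:
  'p' (15) + 24 = 13 → 'n'
  'e' (4) + 24 = 2 → 'c'
  'n' (13) + 24 = 11 → 'l'
Result = "ncl"


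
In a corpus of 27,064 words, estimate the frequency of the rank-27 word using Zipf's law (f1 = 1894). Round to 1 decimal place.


Zipf's law: f(r) = f(1) / r
f(1) = 1894
f(27) = 1894 / 27
= 70.1 occurrences


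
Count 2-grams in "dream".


Word: "dream" (length 5)
Number of 2-grams = length - 2 + 1 = 5 - 2 + 1
= 4


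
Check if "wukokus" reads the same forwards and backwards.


Word: "wukokus"
Reversed: "sukokuw"
Forward == Backward? wukokus != sukokuw
Palindrome = No


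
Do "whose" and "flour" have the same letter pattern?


Pattern of "whose": [0, 1, 2, 3, 4]
Pattern of "flour": [0, 1, 2, 3, 4]
Patterns match
Same pattern = Yes


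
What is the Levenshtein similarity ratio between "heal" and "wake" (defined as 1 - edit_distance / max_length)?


Word 1: "heal" (length 4)
Word 2: "wake" (length 4)
One optimal edit sequence:
  1. substitute 'h' -> 'w'  (+1)
  2. substitute 'e' -> 'a'  (+1)
  3. substitute 'a' -> 'k'  (+1)
  4. substitute 'l' -> 'e'  (+1)
Edit distance = 4
Max length = max(4, 4) = 4
Similarity = 1 - 4/4
= 0.0000


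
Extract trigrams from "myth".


Word: "myth" (length 4)
Number of trigrams = 4 - 3 + 1 = 2
  Position 0: "myt"
  Position 1: "yth"
Trigrams = "myt", "yth"


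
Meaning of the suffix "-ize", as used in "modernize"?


Suffix: -ize
Example: modernize (modern + -ize)
Meaning = to make


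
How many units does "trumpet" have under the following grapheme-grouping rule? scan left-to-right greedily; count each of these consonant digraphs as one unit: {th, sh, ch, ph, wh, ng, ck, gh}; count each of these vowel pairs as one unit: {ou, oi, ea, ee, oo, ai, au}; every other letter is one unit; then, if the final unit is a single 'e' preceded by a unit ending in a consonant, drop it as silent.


Word: "trumpet" (7 letters)
Left-to-right scan:
  [1] 't' (letter)
  [2] 'r' (letter)
  [3] 'u' (letter)
  [4] 'm' (letter)
  [5] 'p' (letter)
  [6] 'e' (letter)
  [7] 't' (letter)
Units from scan: 7
Sound units = 7 units


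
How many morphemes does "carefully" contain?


Word: "carefully"
Morphemes: care | -ful | -ly
Each morpheme carries meaning
= 3 morphemes


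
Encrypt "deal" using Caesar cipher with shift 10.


Word: "deal"
Shift: 10
Each letter → (letter + shift) mod 26:
  'd' (3) + 10 = 13 → 'n'
  'e' (4) + 10 = 14 → 'o'
  'a' (0) + 10 = 10 → 'k'
  'l' (11) + 10 = 21 → 'v'
Result = "nokv"


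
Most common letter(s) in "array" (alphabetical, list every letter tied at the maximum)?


Word: "array"
Letter counts:
  'a': 2
  'r': 2
  'y': 1
Maximum count = 2
Most frequent = 'a', 'r' (2 times each)


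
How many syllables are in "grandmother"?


Word: "grandmother"
Syllable breakdown: grand · moth · er
Counting: 3 parts
= 3 syllables


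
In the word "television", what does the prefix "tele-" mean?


Prefix: tele-
As in: television -> tele- + vision
Meaning = distant


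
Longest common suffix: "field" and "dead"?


Word 1: "field"
Word 2: "dead"
Comparing from end:
  Pos -1: 'd' == 'd'
  Pos -2: 'l' != 'a' (stop)
LCS = "d" (length 1)


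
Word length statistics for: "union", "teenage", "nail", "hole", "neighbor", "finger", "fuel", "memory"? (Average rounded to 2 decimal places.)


Lengths: "union"=5, "teenage"=7, "nail"=4, "hole"=4, "neighbor"=8, "finger"=6, "fuel"=4, "memory"=6
Sum = 44, Count = 8
Average = 44/8 = 5.50
= avg=5.50, min=4, max=8


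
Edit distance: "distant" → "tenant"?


Word 1: "distant" (length 7)
Word 2: "tenant" (length 6)
One optimal edit sequence (insert/delete/substitute each cost 1):
  1. delete 'd'  (+1)
  2. substitute 'i' -> 't'  (+1)
  3. substitute 's' -> 'e'  (+1)
  4. substitute 't' -> 'n'  (+1)
  5. keep 'a'
  6. keep 'n'
  7. keep 't'
Total edit operations: 4
Edit distance = 4


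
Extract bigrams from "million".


Word: "million" (length 7)
Number of bigrams = 7 - 2 + 1 = 6
  Position 0: "mi"
  Position 1: "il"
  Position 2: "ll"
  Position 3: "li"
  Position 4: "io"
  Position 5: "on"
Bigrams = "mi", "il", "ll", "li", "io", "on"


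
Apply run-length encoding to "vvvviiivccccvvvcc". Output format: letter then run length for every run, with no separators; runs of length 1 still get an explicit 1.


String: "vvvviiivccccvvvcc"
Scanning for consecutive runs:
  'v' x 4
  'i' x 3
  'v' x 1
  'c' x 4
  'v' x 3
  'c' x 2
RLE = "v4i3v1c4v3c2"


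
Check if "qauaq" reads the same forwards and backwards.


Word: "qauaq"
Reversed: "qauaq"
Forward == Backward? qauaq == qauaq
Palindrome = Yes


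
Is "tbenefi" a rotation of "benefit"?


Word: "benefit", Candidate: "tbenefi"
Method: check if candidate is substring of word+word
"benefitbenefit" contains "tbenefi"? Yes
Is rotation = Yes


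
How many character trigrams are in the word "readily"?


Word: "readily" (length 7)
Number of 3-grams = length - 3 + 1 = 7 - 3 + 1
= 5


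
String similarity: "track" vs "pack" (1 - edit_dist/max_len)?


Word 1: "track" (length 5)
Word 2: "pack" (length 4)
One optimal edit sequence:
  1. delete 't'  (+1)
  2. substitute 'r' -> 'p'  (+1)
  3. keep 'a'
  4. keep 'c'
  5. keep 'k'
Edit distance = 2
Max length = max(5, 4) = 5
Similarity = 1 - 2/5
= 0.6000


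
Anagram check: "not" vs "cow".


Word 1: "not" → sorted: not
Word 2: "cow" → sorted: cow
Same letters? not != cow
Anagram = No


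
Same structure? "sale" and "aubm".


Pattern of "sale": [0, 1, 2, 3]
Pattern of "aubm": [0, 1, 2, 3]
Patterns match
Same pattern = Yes


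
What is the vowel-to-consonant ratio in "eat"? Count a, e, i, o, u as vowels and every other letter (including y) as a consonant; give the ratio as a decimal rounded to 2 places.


Word: "eat"
Vowels (a,e,i,o,u): 2
Consonants: 1
Ratio = 2/1
= 2.00


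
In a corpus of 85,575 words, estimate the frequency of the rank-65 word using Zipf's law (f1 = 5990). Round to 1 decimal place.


Zipf's law: f(r) = f(1) / r
f(1) = 5990
f(65) = 5990 / 65
= 92.2 occurrences


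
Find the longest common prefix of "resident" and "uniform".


Word 1: "resident"
Word 2: "uniform"
Comparing from start:
  Pos 0: 'r' != 'u' (stop)
LCP = "" (length 0)


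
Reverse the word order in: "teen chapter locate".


Original: "teen chapter locate"
Words (1..n): teen | chapter | locate
Reversed (n..1): locate | chapter | teen
Result = "locate chapter teen"


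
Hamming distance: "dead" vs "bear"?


Comparing character by character (same length = 4):
  Pos 0: 'd' vs 'b' !=
  Pos 1: 'e' vs 'e' =
  Pos 2: 'a' vs 'a' =
  Pos 3: 'd' vs 'r' !=
Hamming distance = 2


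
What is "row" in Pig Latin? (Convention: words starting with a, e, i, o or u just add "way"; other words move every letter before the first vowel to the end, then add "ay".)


Word: "row"
Starts with consonant(s) → move to end, add 'ay'
Consonant cluster: "r"
Pig Latin = "owray"


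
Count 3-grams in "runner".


Word: "runner" (length 6)
Number of 3-grams = length - 3 + 1 = 6 - 3 + 1
= 4


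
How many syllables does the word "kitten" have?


Word: "kitten"
Syllable breakdown: kit-ten
Counting: 2 parts
= 2 syllables


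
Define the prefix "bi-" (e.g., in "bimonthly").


Prefix: bi-
As in: bimonthly -> bi- + monthly
Meaning = two


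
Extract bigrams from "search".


Word: "search" (length 6)
Number of bigrams = 6 - 2 + 1 = 5
  Position 0: "se"
  Position 1: "ea"
  Position 2: "ar"
  Position 3: "rc"
  Position 4: "ch"
Bigrams = "se", "ea", "ar", "rc", "ch"


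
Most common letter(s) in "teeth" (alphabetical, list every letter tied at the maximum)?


Word: "teeth"
Letter counts:
  'e': 2
  'h': 1
  't': 2
Maximum count = 2
Most frequent = 'e', 't' (2 times each)


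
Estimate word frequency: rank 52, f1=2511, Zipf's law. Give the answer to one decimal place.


Zipf's law: f(r) = f(1) / r
f(1) = 2511
f(52) = 2511 / 52
= 48.3 occurrences


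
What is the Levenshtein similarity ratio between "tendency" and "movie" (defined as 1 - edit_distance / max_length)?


Word 1: "tendency" (length 8)
Word 2: "movie" (length 5)
One optimal edit sequence:
  1. substitute 't' -> 'm'  (+1)
  2. substitute 'e' -> 'o'  (+1)
  3. substitute 'n' -> 'v'  (+1)
  4. substitute 'd' -> 'i'  (+1)
  5. keep 'e'
  6. delete 'n'  (+1)
  7. delete 'c'  (+1)
  8. delete 'y'  (+1)
Edit distance = 7
Max length = max(8, 5) = 8
Similarity = 1 - 7/8
= 0.1250


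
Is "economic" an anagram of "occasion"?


Word 1: "occasion" → sorted: accinoos
Word 2: "economic" → sorted: cceimnoo
Same letters? accinoos != cceimnoo
Anagram = No


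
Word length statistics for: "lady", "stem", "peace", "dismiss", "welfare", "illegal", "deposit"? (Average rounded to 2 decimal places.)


Lengths: "lady"=4, "stem"=4, "peace"=5, "dismiss"=7, "welfare"=7, "illegal"=7, "deposit"=7
Sum = 41, Count = 7
Average = 41/7 = 5.86
= avg=5.86, min=4, max=7


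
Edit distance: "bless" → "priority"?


Word 1: "bless" (length 5)
Word 2: "priority" (length 8)
One optimal edit sequence (insert/delete/substitute each cost 1):
  1. insert 'p'  (+1)
  2. insert 'r'  (+1)
  3. insert 'i'  (+1)
  4. substitute 'b' -> 'o'  (+1)
  5. substitute 'l' -> 'r'  (+1)
  6. substitute 'e' -> 'i'  (+1)
  7. substitute 's' -> 't'  (+1)
  8. substitute 's' -> 'y'  (+1)
Total edit operations: 8
Edit distance = 8


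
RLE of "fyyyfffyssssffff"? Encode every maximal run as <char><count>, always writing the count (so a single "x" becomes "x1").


String: "fyyyfffyssssffff"
Scanning for consecutive runs:
  'f' x 1
  'y' x 3
  'f' x 3
  'y' x 1
  's' x 4
  'f' x 4
RLE = "f1y3f3y1s4f4"


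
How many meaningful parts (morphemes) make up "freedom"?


Word: "freedom"
Morphemes: free / -dom
Each morpheme carries meaning
= 2 morphemes


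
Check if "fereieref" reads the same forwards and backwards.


Word: "fereieref"
Reversed: "fereieref"
Forward == Backward? fereieref == fereieref
Palindrome = Yes


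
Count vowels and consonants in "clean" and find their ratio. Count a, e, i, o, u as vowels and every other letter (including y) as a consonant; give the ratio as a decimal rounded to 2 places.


Word: "clean"
Vowels (a,e,i,o,u): 2
Consonants: 3
Ratio = 2/3
= 0.67


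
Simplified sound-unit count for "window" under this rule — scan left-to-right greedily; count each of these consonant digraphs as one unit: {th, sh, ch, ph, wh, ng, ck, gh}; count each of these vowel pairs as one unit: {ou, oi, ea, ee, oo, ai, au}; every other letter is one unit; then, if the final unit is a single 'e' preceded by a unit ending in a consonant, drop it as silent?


Word: "window" (6 letters)
Left-to-right scan:
  1. 'w' (letter)
  2. 'i' (letter)
  3. 'n' (letter)
  4. 'd' (letter)
  5. 'o' (letter)
  6. 'w' (letter)
Units from scan: 6
Sound units = 6 units


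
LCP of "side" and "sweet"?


Word 1: "side"
Word 2: "sweet"
Comparing from start:
  Pos 0: 's' == 's'
  Pos 1: 'i' != 'w' (stop)
LCP = "s" (length 1)


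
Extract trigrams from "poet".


Word: "poet" (length 4)
Number of trigrams = 4 - 3 + 1 = 2
  Position 0: "poe"
  Position 1: "oet"
Trigrams = "poe", "oet"


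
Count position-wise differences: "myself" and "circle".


Comparing character by character (same length = 6):
  Pos 0: 'm' vs 'c' !=
  Pos 1: 'y' vs 'i' !=
  Pos 2: 's' vs 'r' !=
  Pos 3: 'e' vs 'c' !=
  Pos 4: 'l' vs 'l' =
  Pos 5: 'f' vs 'e' !=
Hamming distance = 5


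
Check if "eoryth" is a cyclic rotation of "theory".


Word: "theory", Candidate: "eoryth"
Method: check if candidate is substring of word+word
"theorytheory" contains "eoryth"? Yes
Is rotation = Yes


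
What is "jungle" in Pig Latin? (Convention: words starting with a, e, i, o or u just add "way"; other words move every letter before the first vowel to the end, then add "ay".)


Word: "jungle"
Starts with consonant(s) → move to end, add 'ay'
Consonant cluster: "j"
Pig Latin = "unglejay"


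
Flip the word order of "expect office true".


Original: "expect office true"
Words (1..n): expect | office | true
Reversed (n..1): true | office | expect
Result = "true office expect"


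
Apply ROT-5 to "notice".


Word: "notice"
Shift: 5
Each letter → (letter + shift) mod 26:
  'n' (13) + 5 = 18 → 's'
  'o' (14) + 5 = 19 → 't'
  't' (19) + 5 = 24 → 'y'
  'i' (8) + 5 = 13 → 'n'
  'c' (2) + 5 = 7 → 'h'
  'e' (4) + 5 = 9 → 'j'
Result = "stynhj"


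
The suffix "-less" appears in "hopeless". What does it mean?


Suffix: -less
Example: hopeless (hope + -less)
Meaning = without


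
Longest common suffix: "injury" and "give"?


Word 1: "injury"
Word 2: "give"
Comparing from end:
  Pos -1: 'y' != 'e' (stop)
LCS = "" (length 0)


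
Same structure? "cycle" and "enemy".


Pattern of "cycle": [0, 1, 0, 2, 3]
Pattern of "enemy": [0, 1, 0, 2, 3]
Patterns match
Same pattern = Yes


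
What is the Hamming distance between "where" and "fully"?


Comparing character by character (same length = 5):
  Pos 0: 'w' vs 'f' !=
  Pos 1: 'h' vs 'u' !=
  Pos 2: 'e' vs 'l' !=
  Pos 3: 'r' vs 'l' !=
  Pos 4: 'e' vs 'y' !=
Hamming distance = 5


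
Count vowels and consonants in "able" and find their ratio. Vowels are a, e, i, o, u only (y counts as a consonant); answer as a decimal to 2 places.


Word: "able"
Vowels (a,e,i,o,u): 2
Consonants: 2
Ratio = 2/2
= 1.00


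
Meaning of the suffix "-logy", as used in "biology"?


Suffix: -logy
Example: biology = bio- + -logy
Meaning = study of


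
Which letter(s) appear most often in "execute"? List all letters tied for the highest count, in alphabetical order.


Word: "execute"
Letter counts:
  'c': 1
  'e': 3
  't': 1
  'u': 1
  'x': 1
Maximum count = 3
Most frequent = 'e' (3 times each)


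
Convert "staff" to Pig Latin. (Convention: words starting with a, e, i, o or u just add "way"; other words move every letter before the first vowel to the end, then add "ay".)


Word: "staff"
Starts with consonant(s) → move to end, add 'ay'
Consonant cluster: "st"
Pig Latin = "affstay"


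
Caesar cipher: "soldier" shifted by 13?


Word: "soldier"
Shift: 13
Each letter → (letter + shift) mod 26:
  's' (18) + 13 = 5 → 'f'
  'o' (14) + 13 = 1 → 'b'
  'l' (11) + 13 = 24 → 'y'
  'd' (3) + 13 = 16 → 'q'
  'i' (8) + 13 = 21 → 'v'
  'e' (4) + 13 = 17 → 'r'
  'r' (17) + 13 = 4 → 'e'
Result = "fbyqvre"


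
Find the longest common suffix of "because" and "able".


Word 1: "because"
Word 2: "able"
Comparing from end:
  Pos -1: 'e' == 'e'
  Pos -2: 's' != 'l' (stop)
LCS = "e" (length 1)


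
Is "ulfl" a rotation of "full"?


Word: "full", Candidate: "ulfl"
Method: check if candidate is substring of word+word
"fullfull" contains "ulfl"? No
Is rotation = No


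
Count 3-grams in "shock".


Word: "shock" (length 5)
Number of 3-grams = length - 3 + 1 = 5 - 3 + 1
= 3


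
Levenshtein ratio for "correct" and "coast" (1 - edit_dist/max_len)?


Word 1: "correct" (length 7)
Word 2: "coast" (length 5)
One optimal edit sequence:
  1. keep 'c'
  2. keep 'o'
  3. delete 'r'  (+1)
  4. delete 'r'  (+1)
  5. substitute 'e' -> 'a'  (+1)
  6. substitute 'c' -> 's'  (+1)
  7. keep 't'
Edit distance = 4
Max length = max(7, 5) = 7
Similarity = 1 - 4/7
= 0.4286


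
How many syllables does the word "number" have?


Word: "number"
Syllable breakdown: num | ber
Counting: 2 parts
= 2 syllables


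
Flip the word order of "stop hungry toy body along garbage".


Original: "stop hungry toy body along garbage"
Words (1..n): stop | hungry | toy | body | along | garbage
Reversed (n..1): garbage | along | body | toy | hungry | stop
Result = "garbage along body toy hungry stop"


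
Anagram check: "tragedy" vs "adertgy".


Word 1: "tragedy" → sorted: adegrty
Word 2: "adertgy" → sorted: adegrty
Same letters? adegrty == adegrty
Anagram = Yes


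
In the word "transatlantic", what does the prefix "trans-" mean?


Prefix: trans-
As in: transatlantic -> trans- + atlantic
Meaning = across


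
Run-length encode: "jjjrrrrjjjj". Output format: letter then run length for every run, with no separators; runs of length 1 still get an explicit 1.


String: "jjjrrrrjjjj"
Scanning for consecutive runs:
  'j' x 3
  'r' x 4
  'j' x 4
RLE = "j3r4j4"


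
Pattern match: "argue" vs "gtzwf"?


Pattern of "argue": [0, 1, 2, 3, 4]
Pattern of "gtzwf": [0, 1, 2, 3, 4]
Patterns match
Same pattern = Yes


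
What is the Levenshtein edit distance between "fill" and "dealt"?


Word 1: "fill" (length 4)
Word 2: "dealt" (length 5)
One optimal edit sequence (insert/delete/substitute each cost 1):
  1. insert 'd'  (+1)
  2. substitute 'f' -> 'e'  (+1)
  3. substitute 'i' -> 'a'  (+1)
  4. keep 'l'
  5. substitute 'l' -> 't'  (+1)
Total edit operations: 4
Edit distance = 4


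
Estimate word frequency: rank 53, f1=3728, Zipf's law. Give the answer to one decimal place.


Zipf's law: f(r) = f(1) / r
f(1) = 3728
f(53) = 3728 / 53
= 70.3 occurrences


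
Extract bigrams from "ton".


Word: "ton" (length 3)
Number of bigrams = 3 - 2 + 1 = 2
  Position 0: "to"
  Position 1: "on"
Bigrams = "to", "on"


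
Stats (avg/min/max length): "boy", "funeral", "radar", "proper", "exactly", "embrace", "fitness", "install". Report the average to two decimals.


Lengths: "boy"=3, "funeral"=7, "radar"=5, "proper"=6, "exactly"=7, "embrace"=7, "fitness"=7, "install"=7
Sum = 49, Count = 8
Average = 49/8 = 6.13
= avg=6.13, min=3, max=7


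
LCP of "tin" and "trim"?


Word 1: "tin"
Word 2: "trim"
Comparing from start:
  Pos 0: 't' == 't'
  Pos 1: 'i' != 'r' (stop)
LCP = "t" (length 1)


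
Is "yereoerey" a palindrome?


Word: "yereoerey"
Reversed: "yereoerey"
Forward == Backward? yereoerey == yereoerey
Palindrome = Yes


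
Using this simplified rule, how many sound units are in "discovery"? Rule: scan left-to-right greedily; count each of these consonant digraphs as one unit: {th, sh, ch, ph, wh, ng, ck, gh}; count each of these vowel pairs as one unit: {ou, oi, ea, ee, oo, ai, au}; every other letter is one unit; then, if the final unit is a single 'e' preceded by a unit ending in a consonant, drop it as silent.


Word: "discovery" (9 letters)
Left-to-right scan:
  (1) 'd' (letter)
  (2) 'i' (letter)
  (3) 's' (letter)
  (4) 'c' (letter)
  (5) 'o' (letter)
  (6) 'v' (letter)
  (7) 'e' (letter)
  (8) 'r' (letter)
  (9) 'y' (letter)
Units from scan: 9
Sound units = 9 units


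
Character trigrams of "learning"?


Word: "learning" (length 8)
Number of trigrams = 8 - 3 + 1 = 6
  Position 0: "lea"
  Position 1: "ear"
  Position 2: "arn"
  Position 3: "rni"
  Position 4: "nin"
  Position 5: "ing"
Trigrams = "lea", "ear", "arn", "rni", "nin", "ing"


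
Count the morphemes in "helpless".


Word: "helpless"
Morphemes: help | -less
Each morpheme carries meaning
= 2 morphemes


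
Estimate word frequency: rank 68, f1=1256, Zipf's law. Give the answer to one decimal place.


Zipf's law: f(r) = f(1) / r
f(1) = 1256
f(68) = 1256 / 68
= 18.5 occurrences


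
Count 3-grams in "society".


Word: "society" (length 7)
Number of 3-grams = length - 3 + 1 = 7 - 3 + 1
= 5


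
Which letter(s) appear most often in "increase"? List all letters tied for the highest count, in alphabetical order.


Word: "increase"
Letter counts:
  'a': 1
  'c': 1
  'e': 2
  'i': 1
  'n': 1
  'r': 1
  's': 1
Maximum count = 2
Most frequent = 'e' (2 times each)


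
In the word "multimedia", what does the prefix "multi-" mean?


Prefix: multi-
Example: multimedia (multi- + media)
Meaning = many


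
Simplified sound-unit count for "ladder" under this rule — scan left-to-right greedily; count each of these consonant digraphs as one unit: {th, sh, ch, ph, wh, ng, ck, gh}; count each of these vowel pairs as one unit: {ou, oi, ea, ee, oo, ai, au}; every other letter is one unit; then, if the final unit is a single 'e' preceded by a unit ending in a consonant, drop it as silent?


Word: "ladder" (6 letters)
Left-to-right scan:
  1. 'l' (letter)
  2. 'a' (letter)
  3. 'd' (letter)
  4. 'd' (letter)
  5. 'e' (letter)
  6. 'r' (letter)
Units from scan: 6
Sound units = 6 units


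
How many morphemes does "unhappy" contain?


Word: "unhappy"
Morphemes: un- + happy
Each morpheme carries meaning
= 2 morphemes


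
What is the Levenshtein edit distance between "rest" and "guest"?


Word 1: "rest" (length 4)
Word 2: "guest" (length 5)
One optimal edit sequence (insert/delete/substitute each cost 1):
  1. insert 'g'  (+1)
  2. substitute 'r' -> 'u'  (+1)
  3. keep 'e'
  4. keep 's'
  5. keep 't'
Total edit operations: 2
Edit distance = 2


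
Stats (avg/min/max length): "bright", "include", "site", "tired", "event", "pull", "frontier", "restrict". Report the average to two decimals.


Lengths: "bright"=6, "include"=7, "site"=4, "tired"=5, "event"=5, "pull"=4, "frontier"=8, "restrict"=8
Sum = 47, Count = 8
Average = 47/8 = 5.88
= avg=5.88, min=4, max=8


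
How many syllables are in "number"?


Word: "number"
Syllable breakdown: num | ber
Counting: 2 parts
= 2 syllables


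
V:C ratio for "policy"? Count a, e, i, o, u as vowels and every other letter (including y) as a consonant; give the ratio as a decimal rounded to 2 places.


Word: "policy"
Vowels (a,e,i,o,u): 2
Consonants: 4
Ratio = 2/4
= 0.50


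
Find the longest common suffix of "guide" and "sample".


Word 1: "guide"
Word 2: "sample"
Comparing from end:
  Pos -1: 'e' == 'e'
  Pos -2: 'd' != 'l' (stop)
LCS = "e" (length 1)


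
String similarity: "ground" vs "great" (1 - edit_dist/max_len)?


Word 1: "ground" (length 6)
Word 2: "great" (length 5)
One optimal edit sequence:
  1. keep 'g'
  2. keep 'r'
  3. delete 'o'  (+1)
  4. substitute 'u' -> 'e'  (+1)
  5. substitute 'n' -> 'a'  (+1)
  6. substitute 'd' -> 't'  (+1)
Edit distance = 4
Max length = max(6, 5) = 6
Similarity = 1 - 4/6
= 0.3333


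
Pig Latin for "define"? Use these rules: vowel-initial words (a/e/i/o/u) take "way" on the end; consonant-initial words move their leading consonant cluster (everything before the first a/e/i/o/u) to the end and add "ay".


Word: "define"
Starts with consonant(s) → move to end, add 'ay'
Consonant cluster: "d"
Pig Latin = "efineday"


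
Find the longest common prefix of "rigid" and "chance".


Word 1: "rigid"
Word 2: "chance"
Comparing from start:
  Pos 0: 'r' != 'c' (stop)
LCP = "" (length 0)


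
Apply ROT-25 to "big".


Word: "big"
Shift: 25
Each letter → (letter + shift) mod 26:
  'b' (1) + 25 = 0 → 'a'
  'i' (8) + 25 = 7 → 'h'
  'g' (6) + 25 = 5 → 'f'
Result = "ahf"


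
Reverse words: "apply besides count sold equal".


Original: "apply besides count sold equal"
Words (1..n): apply | besides | count | sold | equal
Reversed (n..1): equal | sold | count | besides | apply
Result = "equal sold count besides apply"


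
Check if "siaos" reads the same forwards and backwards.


Word: "siaos"
Reversed: "soais"
Forward == Backward? siaos != soais
Palindrome = No


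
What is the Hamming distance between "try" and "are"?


Comparing character by character (same length = 3):
  Pos 0: 't' vs 'a' !=
  Pos 1: 'r' vs 'r' =
  Pos 2: 'y' vs 'e' !=
Hamming distance = 2


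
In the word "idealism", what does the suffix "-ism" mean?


Suffix: -ism
Example: idealism (ideal + -ism)
Meaning = belief / practice


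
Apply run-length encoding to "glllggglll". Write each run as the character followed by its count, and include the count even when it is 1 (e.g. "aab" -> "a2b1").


String: "glllggglll"
Scanning for consecutive runs:
  'g' x 1
  'l' x 3
  'g' x 3
  'l' x 3
RLE = "g1l3g3l3"


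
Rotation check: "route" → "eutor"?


Word: "route", Candidate: "eutor"
Method: check if candidate is substring of word+word
"routeroute" contains "eutor"? No
Is rotation = No


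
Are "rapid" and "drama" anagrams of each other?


Word 1: "rapid" → sorted: adipr
Word 2: "drama" → sorted: aadmr
Same letters? adipr != aadmr
Anagram = No


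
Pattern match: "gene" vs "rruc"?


Pattern of "gene": [0, 1, 2, 1]
Pattern of "rruc": [0, 0, 1, 2]
Patterns do not match
Same pattern = No


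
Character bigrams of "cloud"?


Word: "cloud" (length 5)
Number of bigrams = 5 - 2 + 1 = 4
  Position 0: "cl"
  Position 1: "lo"
  Position 2: "ou"
  Position 3: "ud"
Bigrams = "cl", "lo", "ou", "ud"


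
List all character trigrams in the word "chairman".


Word: "chairman" (length 8)
Number of trigrams = 8 - 3 + 1 = 6
  Position 0: "cha"
  Position 1: "hai"
  Position 2: "air"
  Position 3: "irm"
  Position 4: "rma"
  Position 5: "man"
Trigrams = "cha", "hai", "air", "irm", "rma", "man"


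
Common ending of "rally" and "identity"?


Word 1: "rally"
Word 2: "identity"
Comparing from end:
  Pos -1: 'y' == 'y'
  Pos -2: 'l' != 't' (stop)
LCS = "y" (length 1)


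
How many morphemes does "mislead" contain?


Word: "mislead"
Morphemes: mis- + lead
Each morpheme carries meaning
= 2 morphemes


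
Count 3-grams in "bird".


Word: "bird" (length 4)
Number of 3-grams = length - 3 + 1 = 4 - 3 + 1
= 2


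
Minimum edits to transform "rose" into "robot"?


Word 1: "rose" (length 4)
Word 2: "robot" (length 5)
One optimal edit sequence (insert/delete/substitute each cost 1):
  1. keep 'r'
  2. keep 'o'
  3. insert 'b'  (+1)
  4. substitute 's' -> 'o'  (+1)
  5. substitute 'e' -> 't'  (+1)
Total edit operations: 3
Edit distance = 3


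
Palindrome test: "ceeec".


Word: "ceeec"
Reversed: "ceeec"
Forward == Backward? ceeec == ceeec
Palindrome = Yes


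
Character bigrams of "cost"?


Word: "cost" (length 4)
Number of bigrams = 4 - 2 + 1 = 3
  Position 0: "co"
  Position 1: "os"
  Position 2: "st"
Bigrams = "co", "os", "st"


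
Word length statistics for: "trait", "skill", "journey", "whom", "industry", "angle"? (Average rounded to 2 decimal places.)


Lengths: "trait"=5, "skill"=5, "journey"=7, "whom"=4, "industry"=8, "angle"=5
Sum = 34, Count = 6
Average = 34/6 = 5.67
= avg=5.67, min=4, max=8


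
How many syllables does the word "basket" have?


Word: "basket"
Syllable breakdown: bas / ket
Counting: 2 parts
= 2 syllables


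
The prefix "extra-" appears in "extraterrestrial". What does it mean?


Prefix: extra-
As in: extraterrestrial -> extra- + terrestrial
Meaning = beyond


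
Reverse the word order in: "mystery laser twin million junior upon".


Original: "mystery laser twin million junior upon"
Words (1..n): mystery | laser | twin | million | junior | upon
Reversed (n..1): upon | junior | million | twin | laser | mystery
Result = "upon junior million twin laser mystery"


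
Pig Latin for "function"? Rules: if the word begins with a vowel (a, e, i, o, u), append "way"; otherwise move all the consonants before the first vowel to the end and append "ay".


Word: "function"
Starts with consonant(s) → move to end, add 'ay'
Consonant cluster: "f"
Pig Latin = "unctionfay"


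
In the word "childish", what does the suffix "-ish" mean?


Suffix: -ish
As in: childish -> child + -ish
Meaning = somewhat / having the qualities of


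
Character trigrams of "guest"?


Word: "guest" (length 5)
Number of trigrams = 5 - 3 + 1 = 3
  Position 0: "gue"
  Position 1: "ues"
  Position 2: "est"
Trigrams = "gue", "ues", "est"


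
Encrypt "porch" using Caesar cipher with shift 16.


Word: "porch"
Shift: 16
Each letter → (letter + shift) mod 26:
  'p' (15) + 16 = 5 → 'f'
  'o' (14) + 16 = 4 → 'e'
  'r' (17) + 16 = 7 → 'h'
  'c' (2) + 16 = 18 → 's'
  'h' (7) + 16 = 23 → 'x'
Result = "fehsx"


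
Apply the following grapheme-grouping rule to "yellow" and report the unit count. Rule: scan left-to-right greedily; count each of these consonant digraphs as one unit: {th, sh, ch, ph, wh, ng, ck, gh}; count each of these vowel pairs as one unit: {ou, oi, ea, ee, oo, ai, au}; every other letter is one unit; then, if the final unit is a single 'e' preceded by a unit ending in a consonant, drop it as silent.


Word: "yellow" (6 letters)
Left-to-right scan:
  (1) 'y' (letter)
  (2) 'e' (letter)
  (3) 'l' (letter)
  (4) 'l' (letter)
  (5) 'o' (letter)
  (6) 'w' (letter)
Units from scan: 6
Sound units = 6 units


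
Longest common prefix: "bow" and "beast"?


Word 1: "bow"
Word 2: "beast"
Comparing from start:
  Pos 0: 'b' == 'b'
  Pos 1: 'o' != 'e' (stop)
LCP = "b" (length 1)


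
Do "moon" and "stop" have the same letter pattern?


Pattern of "moon": [0, 1, 1, 2]
Pattern of "stop": [0, 1, 2, 3]
Patterns do not match
Same pattern = No


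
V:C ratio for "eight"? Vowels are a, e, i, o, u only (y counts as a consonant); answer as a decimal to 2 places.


Word: "eight"
Vowels (a,e,i,o,u): 2
Consonants: 3
Ratio = 2/3
= 0.67


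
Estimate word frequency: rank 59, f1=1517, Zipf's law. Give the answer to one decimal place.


Zipf's law: f(r) = f(1) / r
f(1) = 1517
f(59) = 1517 / 59
= 25.7 occurrences


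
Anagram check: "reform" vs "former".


Word 1: "reform" → sorted: efmorr
Word 2: "former" → sorted: efmorr
Same letters? efmorr == efmorr
Anagram = Yes


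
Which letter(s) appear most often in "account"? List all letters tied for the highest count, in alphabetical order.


Word: "account"
Letter counts:
  'a': 1
  'c': 2
  'n': 1
  'o': 1
  't': 1
  'u': 1
Maximum count = 2
Most frequent = 'c' (2 times each)


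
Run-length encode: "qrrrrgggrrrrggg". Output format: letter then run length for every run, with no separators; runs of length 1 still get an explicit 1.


String: "qrrrrgggrrrrggg"
Scanning for consecutive runs:
  'q' x 1
  'r' x 4
  'g' x 3
  'r' x 4
  'g' x 3
RLE = "q1r4g3r4g3"


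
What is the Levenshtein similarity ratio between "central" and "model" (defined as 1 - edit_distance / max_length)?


Word 1: "central" (length 7)
Word 2: "model" (length 5)
One optimal edit sequence:
  1. delete 'c'  (+1)
  2. delete 'e'  (+1)
  3. substitute 'n' -> 'm'  (+1)
  4. substitute 't' -> 'o'  (+1)
  5. substitute 'r' -> 'd'  (+1)
  6. substitute 'a' -> 'e'  (+1)
  7. keep 'l'
Edit distance = 6
Max length = max(7, 5) = 7
Similarity = 1 - 6/7
= 0.1429


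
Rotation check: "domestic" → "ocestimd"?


Word: "domestic", Candidate: "ocestimd"
Method: check if candidate is substring of word+word
"domesticdomestic" contains "ocestimd"? No
Is rotation = No


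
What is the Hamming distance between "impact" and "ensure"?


Comparing character by character (same length = 6):
  Pos 0: 'i' vs 'e' !=
  Pos 1: 'm' vs 'n' !=
  Pos 2: 'p' vs 's' !=
  Pos 3: 'a' vs 'u' !=
  Pos 4: 'c' vs 'r' !=
  Pos 5: 't' vs 'e' !=
Hamming distance = 6


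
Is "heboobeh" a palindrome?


Word: "heboobeh"
Reversed: "heboobeh"
Forward == Backward? heboobeh == heboobeh
Palindrome = Yes


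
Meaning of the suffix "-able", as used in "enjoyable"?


Suffix: -able
Example: enjoyable (enjoy + -able)
Meaning = capable of


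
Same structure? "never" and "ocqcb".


Pattern of "never": [0, 1, 2, 1, 3]
Pattern of "ocqcb": [0, 1, 2, 1, 3]
Patterns match
Same pattern = Yes


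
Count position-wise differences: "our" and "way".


Comparing character by character (same length = 3):
  Pos 0: 'o' vs 'w' !=
  Pos 1: 'u' vs 'a' !=
  Pos 2: 'r' vs 'y' !=
Hamming distance = 3


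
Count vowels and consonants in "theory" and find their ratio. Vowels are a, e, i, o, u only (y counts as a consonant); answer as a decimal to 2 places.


Word: "theory"
Vowels (a,e,i,o,u): 2
Consonants: 4
Ratio = 2/4
= 0.50


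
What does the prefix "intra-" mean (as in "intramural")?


Prefix: intra-
Example: intramural = intra- + mural
Meaning = within


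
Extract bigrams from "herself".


Word: "herself" (length 7)
Number of bigrams = 7 - 2 + 1 = 6
  Position 0: "he"
  Position 1: "er"
  Position 2: "rs"
  Position 3: "se"
  Position 4: "el"
  Position 5: "lf"
Bigrams = "he", "er", "rs", "se", "el", "lf"


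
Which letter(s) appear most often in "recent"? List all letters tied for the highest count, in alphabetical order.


Word: "recent"
Letter counts:
  'c': 1
  'e': 2
  'n': 1
  'r': 1
  't': 1
Maximum count = 2
Most frequent = 'e' (2 times each)


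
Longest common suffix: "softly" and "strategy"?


Word 1: "softly"
Word 2: "strategy"
Comparing from end:
  Pos -1: 'y' == 'y'
  Pos -2: 'l' != 'g' (stop)
LCS = "y" (length 1)


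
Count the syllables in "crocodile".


Word: "crocodile"
Syllable breakdown: croc | o | dile
Counting: 3 parts
= 3 syllables


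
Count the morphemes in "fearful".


Word: "fearful"
Morphemes: fear / -ful
Each morpheme carries meaning
= 2 morphemes


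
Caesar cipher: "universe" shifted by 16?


Word: "universe"
Shift: 16
Each letter → (letter + shift) mod 26:
  'u' (20) + 16 = 10 → 'k'
  'n' (13) + 16 = 3 → 'd'
  'i' (8) + 16 = 24 → 'y'
  'v' (21) + 16 = 11 → 'l'
  'e' (4) + 16 = 20 → 'u'
  'r' (17) + 16 = 7 → 'h'
  's' (18) + 16 = 8 → 'i'
  'e' (4) + 16 = 20 → 'u'
Result = "kdyluhiu"
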